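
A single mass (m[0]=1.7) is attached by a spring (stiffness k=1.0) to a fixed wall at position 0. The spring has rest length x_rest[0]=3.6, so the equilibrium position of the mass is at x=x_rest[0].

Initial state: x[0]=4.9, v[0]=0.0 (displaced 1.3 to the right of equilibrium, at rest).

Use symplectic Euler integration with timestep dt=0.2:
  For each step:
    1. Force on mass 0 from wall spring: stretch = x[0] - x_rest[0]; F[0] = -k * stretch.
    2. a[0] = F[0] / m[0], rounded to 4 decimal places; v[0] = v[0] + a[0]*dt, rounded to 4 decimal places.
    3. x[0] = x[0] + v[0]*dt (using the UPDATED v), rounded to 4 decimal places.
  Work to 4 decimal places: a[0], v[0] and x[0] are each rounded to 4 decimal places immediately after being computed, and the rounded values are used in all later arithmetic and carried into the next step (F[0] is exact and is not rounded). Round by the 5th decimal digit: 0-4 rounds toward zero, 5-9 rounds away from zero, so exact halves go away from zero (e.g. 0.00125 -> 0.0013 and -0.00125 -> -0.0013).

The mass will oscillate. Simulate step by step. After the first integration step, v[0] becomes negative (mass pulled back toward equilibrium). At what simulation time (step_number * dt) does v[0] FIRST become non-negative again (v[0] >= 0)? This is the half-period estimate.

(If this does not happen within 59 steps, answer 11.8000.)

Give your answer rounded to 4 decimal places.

Answer: 4.2000

Derivation:
Step 0: x=[4.9000] v=[0.0000]
Step 1: x=[4.8694] v=[-0.1529]
Step 2: x=[4.8090] v=[-0.3022]
Step 3: x=[4.7201] v=[-0.4444]
Step 4: x=[4.6049] v=[-0.5762]
Step 5: x=[4.4660] v=[-0.6944]
Step 6: x=[4.3067] v=[-0.7963]
Step 7: x=[4.1308] v=[-0.8794]
Step 8: x=[3.9424] v=[-0.9418]
Step 9: x=[3.7460] v=[-0.9821]
Step 10: x=[3.5461] v=[-0.9993]
Step 11: x=[3.3475] v=[-0.9930]
Step 12: x=[3.1548] v=[-0.9633]
Step 13: x=[2.9726] v=[-0.9109]
Step 14: x=[2.8052] v=[-0.8371]
Step 15: x=[2.6565] v=[-0.7436]
Step 16: x=[2.5300] v=[-0.6326]
Step 17: x=[2.4287] v=[-0.5067]
Step 18: x=[2.3549] v=[-0.3689]
Step 19: x=[2.3104] v=[-0.2224]
Step 20: x=[2.2963] v=[-0.0707]
Step 21: x=[2.3128] v=[0.0827]
First v>=0 after going negative at step 21, time=4.2000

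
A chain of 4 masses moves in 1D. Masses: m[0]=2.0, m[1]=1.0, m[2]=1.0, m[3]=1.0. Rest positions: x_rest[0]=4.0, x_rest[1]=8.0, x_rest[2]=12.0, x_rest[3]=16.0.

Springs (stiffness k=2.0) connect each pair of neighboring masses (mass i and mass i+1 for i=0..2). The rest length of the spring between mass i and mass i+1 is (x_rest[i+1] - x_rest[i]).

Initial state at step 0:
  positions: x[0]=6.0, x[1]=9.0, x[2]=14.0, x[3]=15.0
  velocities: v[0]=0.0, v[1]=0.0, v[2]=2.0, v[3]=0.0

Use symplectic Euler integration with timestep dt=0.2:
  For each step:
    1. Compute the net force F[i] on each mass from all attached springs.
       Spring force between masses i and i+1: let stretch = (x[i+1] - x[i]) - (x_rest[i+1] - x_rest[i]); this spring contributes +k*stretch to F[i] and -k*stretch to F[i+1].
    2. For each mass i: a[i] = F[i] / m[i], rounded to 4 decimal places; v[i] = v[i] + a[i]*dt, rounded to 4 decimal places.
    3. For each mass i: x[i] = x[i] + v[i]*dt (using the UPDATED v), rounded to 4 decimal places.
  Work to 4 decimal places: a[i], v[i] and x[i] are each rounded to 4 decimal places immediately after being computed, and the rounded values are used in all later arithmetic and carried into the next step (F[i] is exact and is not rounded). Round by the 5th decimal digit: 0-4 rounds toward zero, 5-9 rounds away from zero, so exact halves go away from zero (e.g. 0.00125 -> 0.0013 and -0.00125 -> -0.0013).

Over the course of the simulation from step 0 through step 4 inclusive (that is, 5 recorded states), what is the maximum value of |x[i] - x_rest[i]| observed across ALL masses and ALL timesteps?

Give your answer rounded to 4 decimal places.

Answer: 2.1531

Derivation:
Step 0: x=[6.0000 9.0000 14.0000 15.0000] v=[0.0000 0.0000 2.0000 0.0000]
Step 1: x=[5.9600 9.1600 14.0800 15.2400] v=[-0.2000 0.8000 0.4000 1.2000]
Step 2: x=[5.8880 9.4576 13.8592 15.7072] v=[-0.3600 1.4880 -1.1040 2.3360]
Step 3: x=[5.7988 9.8218 13.4341 16.3466] v=[-0.4461 1.8208 -2.1254 3.1968]
Step 4: x=[5.7105 10.1531 12.9530 17.0730] v=[-0.4415 1.6565 -2.4053 3.6318]
Max displacement = 2.1531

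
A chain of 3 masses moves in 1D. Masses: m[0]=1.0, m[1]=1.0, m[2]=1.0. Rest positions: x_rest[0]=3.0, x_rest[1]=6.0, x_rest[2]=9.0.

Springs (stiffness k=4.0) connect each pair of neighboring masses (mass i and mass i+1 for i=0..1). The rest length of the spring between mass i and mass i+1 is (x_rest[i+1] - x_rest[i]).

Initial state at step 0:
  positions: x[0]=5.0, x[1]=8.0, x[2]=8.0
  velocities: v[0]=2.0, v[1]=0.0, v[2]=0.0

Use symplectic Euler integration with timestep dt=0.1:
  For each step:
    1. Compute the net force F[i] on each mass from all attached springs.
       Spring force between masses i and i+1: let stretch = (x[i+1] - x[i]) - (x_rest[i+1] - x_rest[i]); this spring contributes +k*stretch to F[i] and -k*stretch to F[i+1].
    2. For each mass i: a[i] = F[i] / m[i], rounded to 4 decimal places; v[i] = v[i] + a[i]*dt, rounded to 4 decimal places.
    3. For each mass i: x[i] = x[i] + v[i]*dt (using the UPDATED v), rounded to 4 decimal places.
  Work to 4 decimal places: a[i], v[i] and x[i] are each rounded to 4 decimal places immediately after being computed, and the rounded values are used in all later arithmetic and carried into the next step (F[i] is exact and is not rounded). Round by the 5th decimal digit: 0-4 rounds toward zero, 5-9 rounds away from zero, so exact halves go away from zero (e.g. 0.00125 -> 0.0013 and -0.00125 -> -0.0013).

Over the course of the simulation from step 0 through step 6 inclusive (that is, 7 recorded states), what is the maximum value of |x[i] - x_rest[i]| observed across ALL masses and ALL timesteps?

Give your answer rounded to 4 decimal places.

Answer: 2.7056

Derivation:
Step 0: x=[5.0000 8.0000 8.0000] v=[2.0000 0.0000 0.0000]
Step 1: x=[5.2000 7.8800 8.1200] v=[2.0000 -1.2000 1.2000]
Step 2: x=[5.3872 7.6624 8.3504] v=[1.8720 -2.1760 2.3040]
Step 3: x=[5.5454 7.3813 8.6733] v=[1.5821 -2.8109 3.2288]
Step 4: x=[5.6571 7.0785 9.0645] v=[1.1165 -3.0285 3.9120]
Step 5: x=[5.7056 6.7982 9.4963] v=[0.4851 -2.8027 4.3176]
Step 6: x=[5.6778 6.5822 9.9401] v=[-0.2779 -2.1605 4.4384]
Max displacement = 2.7056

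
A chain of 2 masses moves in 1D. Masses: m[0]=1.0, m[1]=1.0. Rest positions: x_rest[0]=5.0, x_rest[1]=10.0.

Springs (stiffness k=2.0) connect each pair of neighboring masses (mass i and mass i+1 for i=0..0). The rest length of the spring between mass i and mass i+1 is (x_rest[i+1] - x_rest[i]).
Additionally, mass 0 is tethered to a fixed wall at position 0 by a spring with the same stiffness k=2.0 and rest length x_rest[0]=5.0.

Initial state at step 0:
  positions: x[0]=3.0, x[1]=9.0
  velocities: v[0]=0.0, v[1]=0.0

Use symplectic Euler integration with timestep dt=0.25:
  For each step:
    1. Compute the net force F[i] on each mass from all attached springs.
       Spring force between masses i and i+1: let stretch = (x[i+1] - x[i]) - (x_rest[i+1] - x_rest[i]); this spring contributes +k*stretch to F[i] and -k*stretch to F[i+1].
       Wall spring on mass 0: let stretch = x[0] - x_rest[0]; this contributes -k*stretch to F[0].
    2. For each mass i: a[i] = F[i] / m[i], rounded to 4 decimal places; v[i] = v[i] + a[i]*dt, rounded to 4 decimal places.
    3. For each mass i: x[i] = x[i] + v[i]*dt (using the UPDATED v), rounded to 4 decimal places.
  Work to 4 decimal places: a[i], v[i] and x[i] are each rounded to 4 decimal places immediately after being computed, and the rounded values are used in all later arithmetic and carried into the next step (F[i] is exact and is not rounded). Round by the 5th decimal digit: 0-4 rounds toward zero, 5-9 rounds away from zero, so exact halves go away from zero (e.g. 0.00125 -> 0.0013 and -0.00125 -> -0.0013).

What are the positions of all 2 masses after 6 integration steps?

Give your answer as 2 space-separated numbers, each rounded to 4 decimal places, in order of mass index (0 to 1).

Answer: 5.6957 9.2392

Derivation:
Step 0: x=[3.0000 9.0000] v=[0.0000 0.0000]
Step 1: x=[3.3750 8.8750] v=[1.5000 -0.5000]
Step 2: x=[4.0156 8.6875] v=[2.5625 -0.7500]
Step 3: x=[4.7383 8.5410] v=[2.8907 -0.5860]
Step 4: x=[5.3440 8.5442] v=[2.4229 0.0127]
Step 5: x=[5.6818 8.7724] v=[1.3510 0.9126]
Step 6: x=[5.6957 9.2392] v=[0.0554 1.8673]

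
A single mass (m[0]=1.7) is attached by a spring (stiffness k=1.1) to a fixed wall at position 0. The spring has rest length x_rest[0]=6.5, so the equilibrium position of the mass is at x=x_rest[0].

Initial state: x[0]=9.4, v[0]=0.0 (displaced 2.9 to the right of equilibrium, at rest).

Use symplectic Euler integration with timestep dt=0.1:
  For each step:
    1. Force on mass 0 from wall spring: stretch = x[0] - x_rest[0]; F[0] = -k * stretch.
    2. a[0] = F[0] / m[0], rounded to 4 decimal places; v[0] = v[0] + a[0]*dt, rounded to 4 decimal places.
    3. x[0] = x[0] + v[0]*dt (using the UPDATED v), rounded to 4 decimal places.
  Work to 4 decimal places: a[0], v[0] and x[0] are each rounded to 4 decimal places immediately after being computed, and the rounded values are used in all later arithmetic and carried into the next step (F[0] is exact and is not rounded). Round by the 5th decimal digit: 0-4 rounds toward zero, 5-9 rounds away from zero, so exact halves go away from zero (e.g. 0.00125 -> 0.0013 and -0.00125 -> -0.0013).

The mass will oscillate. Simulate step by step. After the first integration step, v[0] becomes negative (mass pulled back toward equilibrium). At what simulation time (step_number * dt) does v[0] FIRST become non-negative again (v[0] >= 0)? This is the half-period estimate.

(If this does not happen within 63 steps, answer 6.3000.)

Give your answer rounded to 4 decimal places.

Step 0: x=[9.4000] v=[0.0000]
Step 1: x=[9.3812] v=[-0.1877]
Step 2: x=[9.3438] v=[-0.3741]
Step 3: x=[9.2880] v=[-0.5581]
Step 4: x=[9.2142] v=[-0.7385]
Step 5: x=[9.1228] v=[-0.9141]
Step 6: x=[9.0144] v=[-1.0838]
Step 7: x=[8.8898] v=[-1.2465]
Step 8: x=[8.7497] v=[-1.4011]
Step 9: x=[8.5950] v=[-1.5467]
Step 10: x=[8.4268] v=[-1.6823]
Step 11: x=[8.2461] v=[-1.8070]
Step 12: x=[8.0541] v=[-1.9200]
Step 13: x=[7.8520] v=[-2.0206]
Step 14: x=[7.6412] v=[-2.1081]
Step 15: x=[7.4230] v=[-2.1819]
Step 16: x=[7.1988] v=[-2.2416]
Step 17: x=[6.9701] v=[-2.2868]
Step 18: x=[6.7384] v=[-2.3172]
Step 19: x=[6.5051] v=[-2.3326]
Step 20: x=[6.2718] v=[-2.3329]
Step 21: x=[6.0400] v=[-2.3181]
Step 22: x=[5.8112] v=[-2.2883]
Step 23: x=[5.5868] v=[-2.2437]
Step 24: x=[5.3683] v=[-2.1846]
Step 25: x=[5.1572] v=[-2.1114]
Step 26: x=[4.9548] v=[-2.0245]
Step 27: x=[4.7624] v=[-1.9245]
Step 28: x=[4.5812] v=[-1.8121]
Step 29: x=[4.4124] v=[-1.6879]
Step 30: x=[4.2571] v=[-1.5528]
Step 31: x=[4.1163] v=[-1.4077]
Step 32: x=[3.9910] v=[-1.2535]
Step 33: x=[3.8819] v=[-1.0912]
Step 34: x=[3.7897] v=[-0.9218]
Step 35: x=[3.7151] v=[-0.7464]
Step 36: x=[3.6585] v=[-0.5662]
Step 37: x=[3.6203] v=[-0.3823]
Step 38: x=[3.6007] v=[-0.1960]
Step 39: x=[3.5999] v=[-0.0084]
Step 40: x=[3.6178] v=[0.1793]
First v>=0 after going negative at step 40, time=4.0000

Answer: 4.0000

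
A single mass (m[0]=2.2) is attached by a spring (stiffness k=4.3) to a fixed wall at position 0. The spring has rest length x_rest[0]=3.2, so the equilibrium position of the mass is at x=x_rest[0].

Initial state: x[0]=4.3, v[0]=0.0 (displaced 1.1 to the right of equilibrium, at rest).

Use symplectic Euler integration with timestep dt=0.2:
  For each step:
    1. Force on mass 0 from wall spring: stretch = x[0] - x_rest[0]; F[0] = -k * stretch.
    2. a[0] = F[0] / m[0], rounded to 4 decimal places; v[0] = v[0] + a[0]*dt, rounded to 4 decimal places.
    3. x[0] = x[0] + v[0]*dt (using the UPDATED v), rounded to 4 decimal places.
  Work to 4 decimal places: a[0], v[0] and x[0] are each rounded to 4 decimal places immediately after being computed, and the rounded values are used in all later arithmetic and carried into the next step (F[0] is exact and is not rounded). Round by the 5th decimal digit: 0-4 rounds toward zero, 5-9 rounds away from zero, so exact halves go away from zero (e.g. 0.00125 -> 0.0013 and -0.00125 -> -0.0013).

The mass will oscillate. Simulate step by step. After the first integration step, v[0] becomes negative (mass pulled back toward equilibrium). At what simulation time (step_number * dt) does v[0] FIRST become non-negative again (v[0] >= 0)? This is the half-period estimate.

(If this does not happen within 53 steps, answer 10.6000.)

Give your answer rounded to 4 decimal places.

Step 0: x=[4.3000] v=[0.0000]
Step 1: x=[4.2140] v=[-0.4300]
Step 2: x=[4.0487] v=[-0.8264]
Step 3: x=[3.8171] v=[-1.1582]
Step 4: x=[3.5372] v=[-1.3994]
Step 5: x=[3.2310] v=[-1.5312]
Step 6: x=[2.9223] v=[-1.5433]
Step 7: x=[2.6354] v=[-1.4347]
Step 8: x=[2.3926] v=[-1.2140]
Step 9: x=[2.2129] v=[-0.8984]
Step 10: x=[2.1104] v=[-0.5125]
Step 11: x=[2.0931] v=[-0.0866]
Step 12: x=[2.1623] v=[0.3461]
First v>=0 after going negative at step 12, time=2.4000

Answer: 2.4000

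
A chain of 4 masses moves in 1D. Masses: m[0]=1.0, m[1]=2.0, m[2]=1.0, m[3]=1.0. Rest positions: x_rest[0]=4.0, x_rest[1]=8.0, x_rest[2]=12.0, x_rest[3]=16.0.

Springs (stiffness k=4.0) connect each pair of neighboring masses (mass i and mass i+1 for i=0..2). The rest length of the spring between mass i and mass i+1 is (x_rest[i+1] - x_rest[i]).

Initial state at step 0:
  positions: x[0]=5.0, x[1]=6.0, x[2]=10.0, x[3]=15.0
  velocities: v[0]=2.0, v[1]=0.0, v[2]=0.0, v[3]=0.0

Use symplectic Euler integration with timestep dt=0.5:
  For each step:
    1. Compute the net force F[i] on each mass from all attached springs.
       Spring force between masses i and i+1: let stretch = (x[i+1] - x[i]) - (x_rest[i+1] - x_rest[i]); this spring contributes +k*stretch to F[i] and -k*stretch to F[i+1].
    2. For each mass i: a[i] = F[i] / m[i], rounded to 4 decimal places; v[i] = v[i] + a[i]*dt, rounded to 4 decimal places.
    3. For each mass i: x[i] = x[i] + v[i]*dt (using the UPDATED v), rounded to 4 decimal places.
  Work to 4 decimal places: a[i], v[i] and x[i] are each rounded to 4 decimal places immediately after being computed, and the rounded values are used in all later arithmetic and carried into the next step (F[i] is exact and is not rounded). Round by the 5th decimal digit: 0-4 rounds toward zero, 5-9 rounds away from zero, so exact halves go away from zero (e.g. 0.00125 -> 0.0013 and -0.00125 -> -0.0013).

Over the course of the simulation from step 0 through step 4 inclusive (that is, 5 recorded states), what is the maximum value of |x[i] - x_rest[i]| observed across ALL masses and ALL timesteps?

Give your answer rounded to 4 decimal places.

Answer: 2.5000

Derivation:
Step 0: x=[5.0000 6.0000 10.0000 15.0000] v=[2.0000 0.0000 0.0000 0.0000]
Step 1: x=[3.0000 7.5000 11.0000 14.0000] v=[-4.0000 3.0000 2.0000 -2.0000]
Step 2: x=[1.5000 8.5000 11.5000 14.0000] v=[-3.0000 2.0000 1.0000 0.0000]
Step 3: x=[3.0000 7.5000 11.5000 15.5000] v=[3.0000 -2.0000 0.0000 3.0000]
Step 4: x=[5.0000 6.2500 11.5000 17.0000] v=[4.0000 -2.5000 0.0000 3.0000]
Max displacement = 2.5000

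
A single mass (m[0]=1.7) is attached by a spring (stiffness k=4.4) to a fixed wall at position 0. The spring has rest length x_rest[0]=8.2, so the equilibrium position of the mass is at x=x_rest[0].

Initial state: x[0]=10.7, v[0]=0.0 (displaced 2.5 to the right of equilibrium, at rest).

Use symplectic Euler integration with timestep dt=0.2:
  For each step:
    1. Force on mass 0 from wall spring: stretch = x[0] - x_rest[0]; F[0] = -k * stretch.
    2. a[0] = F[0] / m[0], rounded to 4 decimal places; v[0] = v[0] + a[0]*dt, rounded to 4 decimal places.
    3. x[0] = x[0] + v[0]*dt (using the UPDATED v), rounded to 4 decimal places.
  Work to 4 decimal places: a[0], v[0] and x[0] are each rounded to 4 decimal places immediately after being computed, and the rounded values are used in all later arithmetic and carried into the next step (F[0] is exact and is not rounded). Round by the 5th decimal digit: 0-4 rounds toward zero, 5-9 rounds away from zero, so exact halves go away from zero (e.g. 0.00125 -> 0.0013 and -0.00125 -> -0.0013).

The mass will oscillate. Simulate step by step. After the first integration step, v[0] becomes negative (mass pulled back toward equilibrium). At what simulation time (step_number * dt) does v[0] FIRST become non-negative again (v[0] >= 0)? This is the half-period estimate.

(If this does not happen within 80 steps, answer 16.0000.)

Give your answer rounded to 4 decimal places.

Step 0: x=[10.7000] v=[0.0000]
Step 1: x=[10.4412] v=[-1.2941]
Step 2: x=[9.9503] v=[-2.4543]
Step 3: x=[9.2782] v=[-3.3603]
Step 4: x=[8.4945] v=[-3.9184]
Step 5: x=[7.6803] v=[-4.0708]
Step 6: x=[6.9199] v=[-3.8018]
Step 7: x=[6.2921] v=[-3.1392]
Step 8: x=[5.8618] v=[-2.1516]
Step 9: x=[5.6736] v=[-0.9412]
Step 10: x=[5.7469] v=[0.3666]
First v>=0 after going negative at step 10, time=2.0000

Answer: 2.0000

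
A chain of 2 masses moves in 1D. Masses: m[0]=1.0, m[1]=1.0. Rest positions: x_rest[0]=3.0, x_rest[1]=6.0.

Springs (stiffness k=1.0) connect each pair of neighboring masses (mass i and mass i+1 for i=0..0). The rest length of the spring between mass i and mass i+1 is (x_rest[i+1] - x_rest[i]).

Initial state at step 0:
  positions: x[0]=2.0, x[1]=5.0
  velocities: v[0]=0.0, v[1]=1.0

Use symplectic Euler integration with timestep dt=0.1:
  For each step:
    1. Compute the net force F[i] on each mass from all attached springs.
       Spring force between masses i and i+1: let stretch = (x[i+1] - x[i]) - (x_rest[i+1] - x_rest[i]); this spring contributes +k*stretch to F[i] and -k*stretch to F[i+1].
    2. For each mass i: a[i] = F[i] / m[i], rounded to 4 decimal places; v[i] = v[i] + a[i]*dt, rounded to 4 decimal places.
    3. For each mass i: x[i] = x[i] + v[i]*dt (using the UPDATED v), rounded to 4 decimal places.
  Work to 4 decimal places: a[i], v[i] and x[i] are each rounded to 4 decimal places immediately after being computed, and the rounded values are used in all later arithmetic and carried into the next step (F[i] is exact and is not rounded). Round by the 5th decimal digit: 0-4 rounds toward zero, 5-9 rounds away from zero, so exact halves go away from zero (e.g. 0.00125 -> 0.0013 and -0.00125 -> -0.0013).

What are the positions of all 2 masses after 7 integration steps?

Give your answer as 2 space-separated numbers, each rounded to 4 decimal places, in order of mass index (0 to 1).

Answer: 2.0535 5.6465

Derivation:
Step 0: x=[2.0000 5.0000] v=[0.0000 1.0000]
Step 1: x=[2.0000 5.1000] v=[0.0000 1.0000]
Step 2: x=[2.0010 5.1990] v=[0.0100 0.9900]
Step 3: x=[2.0040 5.2960] v=[0.0298 0.9702]
Step 4: x=[2.0099 5.3901] v=[0.0590 0.9410]
Step 5: x=[2.0196 5.4804] v=[0.0970 0.9030]
Step 6: x=[2.0339 5.5661] v=[0.1431 0.8569]
Step 7: x=[2.0535 5.6465] v=[0.1963 0.8037]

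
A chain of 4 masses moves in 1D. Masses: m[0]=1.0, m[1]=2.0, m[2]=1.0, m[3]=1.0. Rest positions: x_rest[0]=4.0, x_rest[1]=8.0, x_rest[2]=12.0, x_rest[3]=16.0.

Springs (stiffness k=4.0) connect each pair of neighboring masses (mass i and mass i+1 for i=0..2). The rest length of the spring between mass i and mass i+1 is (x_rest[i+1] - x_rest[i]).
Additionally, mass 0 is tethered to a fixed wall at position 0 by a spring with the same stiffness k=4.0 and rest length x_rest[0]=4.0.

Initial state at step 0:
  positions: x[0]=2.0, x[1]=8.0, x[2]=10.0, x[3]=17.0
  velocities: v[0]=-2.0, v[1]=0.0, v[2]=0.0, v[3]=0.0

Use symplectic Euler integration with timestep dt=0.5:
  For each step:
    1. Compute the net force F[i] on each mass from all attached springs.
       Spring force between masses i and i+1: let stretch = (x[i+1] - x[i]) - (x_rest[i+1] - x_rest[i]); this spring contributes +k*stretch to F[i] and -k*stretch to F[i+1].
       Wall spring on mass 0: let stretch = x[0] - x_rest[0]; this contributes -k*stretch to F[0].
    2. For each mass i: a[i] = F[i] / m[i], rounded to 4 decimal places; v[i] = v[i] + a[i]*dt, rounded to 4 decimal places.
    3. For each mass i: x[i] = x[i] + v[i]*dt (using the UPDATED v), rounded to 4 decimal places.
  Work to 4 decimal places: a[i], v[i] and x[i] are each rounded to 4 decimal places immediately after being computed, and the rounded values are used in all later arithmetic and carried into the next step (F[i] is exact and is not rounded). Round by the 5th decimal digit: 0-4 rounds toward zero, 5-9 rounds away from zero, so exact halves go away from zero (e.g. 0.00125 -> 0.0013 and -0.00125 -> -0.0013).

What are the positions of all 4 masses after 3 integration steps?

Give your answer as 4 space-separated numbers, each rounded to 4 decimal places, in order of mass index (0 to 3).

Step 0: x=[2.0000 8.0000 10.0000 17.0000] v=[-2.0000 0.0000 0.0000 0.0000]
Step 1: x=[5.0000 6.0000 15.0000 14.0000] v=[6.0000 -4.0000 10.0000 -6.0000]
Step 2: x=[4.0000 8.0000 10.0000 16.0000] v=[-2.0000 4.0000 -10.0000 4.0000]
Step 3: x=[3.0000 9.0000 9.0000 16.0000] v=[-2.0000 2.0000 -2.0000 0.0000]

Answer: 3.0000 9.0000 9.0000 16.0000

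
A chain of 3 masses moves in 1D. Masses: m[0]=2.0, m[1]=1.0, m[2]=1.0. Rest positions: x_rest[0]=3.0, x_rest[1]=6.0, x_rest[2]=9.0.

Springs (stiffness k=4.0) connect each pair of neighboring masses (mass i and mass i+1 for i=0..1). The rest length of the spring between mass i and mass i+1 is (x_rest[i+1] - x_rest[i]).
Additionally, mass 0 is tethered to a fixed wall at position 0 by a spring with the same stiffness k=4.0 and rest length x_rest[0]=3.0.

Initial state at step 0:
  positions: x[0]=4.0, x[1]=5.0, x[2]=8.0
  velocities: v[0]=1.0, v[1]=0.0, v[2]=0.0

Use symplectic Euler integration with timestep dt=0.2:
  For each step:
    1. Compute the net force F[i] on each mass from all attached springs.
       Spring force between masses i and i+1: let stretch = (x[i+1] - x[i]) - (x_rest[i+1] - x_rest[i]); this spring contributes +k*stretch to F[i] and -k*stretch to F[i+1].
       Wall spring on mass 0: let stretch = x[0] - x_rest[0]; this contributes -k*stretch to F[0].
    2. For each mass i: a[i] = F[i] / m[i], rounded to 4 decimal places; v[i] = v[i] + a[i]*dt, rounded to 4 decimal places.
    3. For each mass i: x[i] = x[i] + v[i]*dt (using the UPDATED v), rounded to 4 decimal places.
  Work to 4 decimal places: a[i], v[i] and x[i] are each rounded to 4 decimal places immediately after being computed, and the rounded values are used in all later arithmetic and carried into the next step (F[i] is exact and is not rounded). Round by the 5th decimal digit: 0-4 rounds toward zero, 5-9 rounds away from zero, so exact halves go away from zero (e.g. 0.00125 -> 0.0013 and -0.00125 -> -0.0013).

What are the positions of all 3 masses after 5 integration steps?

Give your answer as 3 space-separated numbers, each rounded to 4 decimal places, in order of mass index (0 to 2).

Step 0: x=[4.0000 5.0000 8.0000] v=[1.0000 0.0000 0.0000]
Step 1: x=[3.9600 5.3200 8.0000] v=[-0.2000 1.6000 0.0000]
Step 2: x=[3.7120 5.8512 8.0512] v=[-1.2400 2.6560 0.2560]
Step 3: x=[3.3382 6.3921 8.2304] v=[-1.8691 2.7046 0.8960]
Step 4: x=[2.9416 6.7385 8.5955] v=[-1.9828 1.7321 1.8254]
Step 5: x=[2.6135 6.7745 9.1435] v=[-1.6407 0.1802 2.7398]

Answer: 2.6135 6.7745 9.1435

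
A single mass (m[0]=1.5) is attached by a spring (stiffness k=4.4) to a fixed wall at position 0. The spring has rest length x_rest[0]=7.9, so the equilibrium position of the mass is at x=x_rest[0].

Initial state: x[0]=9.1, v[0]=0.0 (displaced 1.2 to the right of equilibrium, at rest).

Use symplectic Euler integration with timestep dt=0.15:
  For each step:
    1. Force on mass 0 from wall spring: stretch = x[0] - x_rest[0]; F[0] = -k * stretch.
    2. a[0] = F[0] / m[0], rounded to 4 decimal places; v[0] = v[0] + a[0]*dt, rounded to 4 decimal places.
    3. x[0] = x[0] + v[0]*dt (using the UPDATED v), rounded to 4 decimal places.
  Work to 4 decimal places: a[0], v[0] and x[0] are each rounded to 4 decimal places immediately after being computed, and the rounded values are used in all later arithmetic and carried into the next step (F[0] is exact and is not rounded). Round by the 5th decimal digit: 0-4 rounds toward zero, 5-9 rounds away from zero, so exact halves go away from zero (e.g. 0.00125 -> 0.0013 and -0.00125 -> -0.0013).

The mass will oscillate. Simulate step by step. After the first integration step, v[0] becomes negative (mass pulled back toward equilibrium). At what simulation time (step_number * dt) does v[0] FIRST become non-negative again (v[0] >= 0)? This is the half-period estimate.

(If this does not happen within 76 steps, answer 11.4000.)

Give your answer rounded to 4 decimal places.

Step 0: x=[9.1000] v=[0.0000]
Step 1: x=[9.0208] v=[-0.5280]
Step 2: x=[8.8676] v=[-1.0212]
Step 3: x=[8.6506] v=[-1.4469]
Step 4: x=[8.3840] v=[-1.7772]
Step 5: x=[8.0855] v=[-1.9902]
Step 6: x=[7.7747] v=[-2.0718]
Step 7: x=[7.4722] v=[-2.0167]
Step 8: x=[7.1979] v=[-1.8285]
Step 9: x=[6.9700] v=[-1.5196]
Step 10: x=[6.8034] v=[-1.1104]
Step 11: x=[6.7092] v=[-0.6279]
Step 12: x=[6.6936] v=[-0.1040]
Step 13: x=[6.7576] v=[0.4268]
First v>=0 after going negative at step 13, time=1.9500

Answer: 1.9500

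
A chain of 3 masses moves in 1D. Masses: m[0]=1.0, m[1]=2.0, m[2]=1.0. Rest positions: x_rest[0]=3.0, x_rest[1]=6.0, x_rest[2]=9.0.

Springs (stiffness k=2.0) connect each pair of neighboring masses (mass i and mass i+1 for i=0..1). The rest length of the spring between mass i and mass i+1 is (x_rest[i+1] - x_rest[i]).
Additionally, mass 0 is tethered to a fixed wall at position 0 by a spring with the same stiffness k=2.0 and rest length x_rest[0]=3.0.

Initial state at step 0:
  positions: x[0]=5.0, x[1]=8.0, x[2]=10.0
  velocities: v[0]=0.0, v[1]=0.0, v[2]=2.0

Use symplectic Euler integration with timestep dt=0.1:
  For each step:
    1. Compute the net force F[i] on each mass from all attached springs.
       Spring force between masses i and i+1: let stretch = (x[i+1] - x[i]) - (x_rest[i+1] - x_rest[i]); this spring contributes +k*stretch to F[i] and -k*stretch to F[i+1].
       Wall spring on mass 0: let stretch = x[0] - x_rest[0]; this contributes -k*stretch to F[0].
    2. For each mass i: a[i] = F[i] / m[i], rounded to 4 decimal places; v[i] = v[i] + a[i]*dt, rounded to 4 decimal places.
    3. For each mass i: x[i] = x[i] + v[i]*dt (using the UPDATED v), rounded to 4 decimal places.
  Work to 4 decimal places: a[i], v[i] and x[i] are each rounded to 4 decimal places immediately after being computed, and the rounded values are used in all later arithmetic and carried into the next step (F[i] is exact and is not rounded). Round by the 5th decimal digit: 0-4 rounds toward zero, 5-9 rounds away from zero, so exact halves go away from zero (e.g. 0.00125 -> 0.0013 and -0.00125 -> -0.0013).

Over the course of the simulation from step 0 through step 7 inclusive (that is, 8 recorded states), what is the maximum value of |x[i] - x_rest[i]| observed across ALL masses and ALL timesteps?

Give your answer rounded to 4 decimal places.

Answer: 2.6776

Derivation:
Step 0: x=[5.0000 8.0000 10.0000] v=[0.0000 0.0000 2.0000]
Step 1: x=[4.9600 7.9900 10.2200] v=[-0.4000 -0.1000 2.2000]
Step 2: x=[4.8814 7.9720 10.4554] v=[-0.7860 -0.1800 2.3540]
Step 3: x=[4.7670 7.9479 10.7011] v=[-1.1442 -0.2407 2.4573]
Step 4: x=[4.6209 7.9196 10.9518] v=[-1.4614 -0.2835 2.5067]
Step 5: x=[4.4483 7.8886 11.2018] v=[-1.7258 -0.3102 2.5003]
Step 6: x=[4.2556 7.8563 11.4456] v=[-1.9274 -0.3229 2.4377]
Step 7: x=[4.0498 7.8239 11.6776] v=[-2.0584 -0.3240 2.3198]
Max displacement = 2.6776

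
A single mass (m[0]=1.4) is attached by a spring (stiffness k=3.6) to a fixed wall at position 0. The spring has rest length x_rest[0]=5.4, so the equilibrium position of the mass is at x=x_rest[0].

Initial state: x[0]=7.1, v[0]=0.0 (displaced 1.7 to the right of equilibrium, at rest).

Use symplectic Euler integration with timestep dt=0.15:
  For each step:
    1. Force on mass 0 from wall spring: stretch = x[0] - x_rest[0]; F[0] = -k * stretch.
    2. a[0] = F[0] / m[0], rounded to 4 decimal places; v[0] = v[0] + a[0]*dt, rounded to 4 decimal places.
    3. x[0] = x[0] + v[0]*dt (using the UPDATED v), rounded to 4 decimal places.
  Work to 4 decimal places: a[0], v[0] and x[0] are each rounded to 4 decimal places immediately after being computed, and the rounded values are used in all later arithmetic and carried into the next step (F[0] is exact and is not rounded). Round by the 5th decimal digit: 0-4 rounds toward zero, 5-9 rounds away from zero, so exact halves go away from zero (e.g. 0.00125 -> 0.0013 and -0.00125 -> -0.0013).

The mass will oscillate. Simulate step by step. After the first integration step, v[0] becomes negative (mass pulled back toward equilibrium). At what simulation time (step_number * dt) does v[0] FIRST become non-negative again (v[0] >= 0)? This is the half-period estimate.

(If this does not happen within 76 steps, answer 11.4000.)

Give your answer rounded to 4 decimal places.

Step 0: x=[7.1000] v=[0.0000]
Step 1: x=[7.0016] v=[-0.6557]
Step 2: x=[6.8106] v=[-1.2735]
Step 3: x=[6.5380] v=[-1.8176]
Step 4: x=[6.1995] v=[-2.2565]
Step 5: x=[5.8148] v=[-2.5649]
Step 6: x=[5.4061] v=[-2.7249]
Step 7: x=[4.9970] v=[-2.7273]
Step 8: x=[4.6112] v=[-2.5719]
Step 9: x=[4.2710] v=[-2.2677]
Step 10: x=[3.9962] v=[-1.8322]
Step 11: x=[3.8026] v=[-1.2907]
Step 12: x=[3.7014] v=[-0.6746]
Step 13: x=[3.6985] v=[-0.0194]
Step 14: x=[3.7940] v=[0.6369]
First v>=0 after going negative at step 14, time=2.1000

Answer: 2.1000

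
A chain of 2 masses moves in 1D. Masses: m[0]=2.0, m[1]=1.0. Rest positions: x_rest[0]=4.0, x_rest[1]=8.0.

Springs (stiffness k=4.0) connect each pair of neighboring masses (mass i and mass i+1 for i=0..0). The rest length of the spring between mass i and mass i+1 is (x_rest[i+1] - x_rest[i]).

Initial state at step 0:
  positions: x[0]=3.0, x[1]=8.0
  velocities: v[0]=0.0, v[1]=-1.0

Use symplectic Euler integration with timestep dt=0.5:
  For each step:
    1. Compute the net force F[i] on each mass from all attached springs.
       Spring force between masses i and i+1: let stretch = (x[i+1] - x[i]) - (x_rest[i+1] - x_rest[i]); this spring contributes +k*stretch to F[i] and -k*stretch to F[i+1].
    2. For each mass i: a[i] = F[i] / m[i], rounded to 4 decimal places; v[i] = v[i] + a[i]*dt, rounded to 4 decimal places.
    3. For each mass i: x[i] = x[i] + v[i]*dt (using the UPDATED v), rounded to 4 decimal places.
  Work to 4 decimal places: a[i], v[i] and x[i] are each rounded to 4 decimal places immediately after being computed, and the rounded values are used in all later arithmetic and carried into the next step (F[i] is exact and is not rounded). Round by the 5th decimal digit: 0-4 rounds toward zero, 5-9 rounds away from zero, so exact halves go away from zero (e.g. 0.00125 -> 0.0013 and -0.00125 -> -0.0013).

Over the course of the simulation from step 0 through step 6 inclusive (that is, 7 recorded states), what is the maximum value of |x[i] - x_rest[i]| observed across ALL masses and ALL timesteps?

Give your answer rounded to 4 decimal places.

Step 0: x=[3.0000 8.0000] v=[0.0000 -1.0000]
Step 1: x=[3.5000 6.5000] v=[1.0000 -3.0000]
Step 2: x=[3.5000 6.0000] v=[0.0000 -1.0000]
Step 3: x=[2.7500 7.0000] v=[-1.5000 2.0000]
Step 4: x=[2.1250 7.7500] v=[-1.2500 1.5000]
Step 5: x=[2.3125 6.8750] v=[0.3750 -1.7500]
Step 6: x=[2.7813 5.4375] v=[0.9375 -2.8750]
Max displacement = 2.5625

Answer: 2.5625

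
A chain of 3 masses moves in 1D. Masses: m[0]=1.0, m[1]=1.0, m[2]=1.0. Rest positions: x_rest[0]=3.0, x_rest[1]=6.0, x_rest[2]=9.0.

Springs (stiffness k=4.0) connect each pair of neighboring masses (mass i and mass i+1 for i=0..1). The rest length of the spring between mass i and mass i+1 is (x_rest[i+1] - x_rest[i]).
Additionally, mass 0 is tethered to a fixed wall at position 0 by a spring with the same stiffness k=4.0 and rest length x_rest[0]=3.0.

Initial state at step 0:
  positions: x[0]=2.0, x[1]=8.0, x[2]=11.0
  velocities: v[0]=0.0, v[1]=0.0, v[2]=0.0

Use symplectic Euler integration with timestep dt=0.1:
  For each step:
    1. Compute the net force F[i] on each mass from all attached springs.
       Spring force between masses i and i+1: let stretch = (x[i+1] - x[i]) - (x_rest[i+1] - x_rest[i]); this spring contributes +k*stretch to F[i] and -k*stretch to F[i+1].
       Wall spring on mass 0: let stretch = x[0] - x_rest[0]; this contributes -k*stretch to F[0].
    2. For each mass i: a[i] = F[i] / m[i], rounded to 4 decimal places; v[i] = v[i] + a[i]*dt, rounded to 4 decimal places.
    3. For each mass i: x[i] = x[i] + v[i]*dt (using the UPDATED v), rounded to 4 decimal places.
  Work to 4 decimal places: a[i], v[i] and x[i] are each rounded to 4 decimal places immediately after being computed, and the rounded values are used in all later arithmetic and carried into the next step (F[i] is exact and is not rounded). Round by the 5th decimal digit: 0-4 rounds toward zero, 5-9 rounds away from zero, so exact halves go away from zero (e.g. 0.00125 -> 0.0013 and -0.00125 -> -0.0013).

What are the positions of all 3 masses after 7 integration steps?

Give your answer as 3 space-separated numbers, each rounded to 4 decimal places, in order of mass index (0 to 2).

Step 0: x=[2.0000 8.0000 11.0000] v=[0.0000 0.0000 0.0000]
Step 1: x=[2.1600 7.8800 11.0000] v=[1.6000 -1.2000 0.0000]
Step 2: x=[2.4624 7.6560 10.9952] v=[3.0240 -2.2400 -0.0480]
Step 3: x=[2.8741 7.3578 10.9768] v=[4.1165 -2.9818 -0.1837]
Step 4: x=[3.3501 7.0250 10.9337] v=[4.7603 -3.3277 -0.4313]
Step 5: x=[3.8391 6.7016 10.8542] v=[4.8902 -3.2342 -0.7948]
Step 6: x=[4.2891 6.4298 10.7286] v=[4.4996 -2.7182 -1.2558]
Step 7: x=[4.6531 6.2443 10.5511] v=[3.6402 -1.8550 -1.7753]

Answer: 4.6531 6.2443 10.5511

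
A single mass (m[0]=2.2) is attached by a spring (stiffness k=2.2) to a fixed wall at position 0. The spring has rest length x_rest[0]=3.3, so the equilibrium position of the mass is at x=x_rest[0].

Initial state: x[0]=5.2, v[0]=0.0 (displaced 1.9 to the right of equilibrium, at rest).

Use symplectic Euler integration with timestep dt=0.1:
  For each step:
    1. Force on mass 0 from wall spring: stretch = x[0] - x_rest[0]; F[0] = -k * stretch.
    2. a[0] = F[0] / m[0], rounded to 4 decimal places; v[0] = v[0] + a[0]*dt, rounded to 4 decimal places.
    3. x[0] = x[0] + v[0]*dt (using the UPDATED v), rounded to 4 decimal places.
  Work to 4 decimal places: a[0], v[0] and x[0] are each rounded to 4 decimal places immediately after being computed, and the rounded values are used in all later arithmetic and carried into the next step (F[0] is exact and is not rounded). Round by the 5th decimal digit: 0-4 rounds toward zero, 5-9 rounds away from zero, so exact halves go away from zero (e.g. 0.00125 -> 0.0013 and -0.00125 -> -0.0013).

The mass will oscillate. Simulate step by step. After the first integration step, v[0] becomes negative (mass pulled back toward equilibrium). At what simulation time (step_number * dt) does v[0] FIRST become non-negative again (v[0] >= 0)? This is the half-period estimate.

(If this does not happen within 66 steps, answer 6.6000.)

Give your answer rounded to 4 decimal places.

Answer: 3.2000

Derivation:
Step 0: x=[5.2000] v=[0.0000]
Step 1: x=[5.1810] v=[-0.1900]
Step 2: x=[5.1432] v=[-0.3781]
Step 3: x=[5.0870] v=[-0.5624]
Step 4: x=[5.0129] v=[-0.7411]
Step 5: x=[4.9217] v=[-0.9124]
Step 6: x=[4.8142] v=[-1.0746]
Step 7: x=[4.6916] v=[-1.2260]
Step 8: x=[4.5551] v=[-1.3652]
Step 9: x=[4.4060] v=[-1.4907]
Step 10: x=[4.2459] v=[-1.6013]
Step 11: x=[4.0763] v=[-1.6959]
Step 12: x=[3.8990] v=[-1.7735]
Step 13: x=[3.7157] v=[-1.8334]
Step 14: x=[3.5282] v=[-1.8750]
Step 15: x=[3.3384] v=[-1.8978]
Step 16: x=[3.1482] v=[-1.9016]
Step 17: x=[2.9596] v=[-1.8864]
Step 18: x=[2.7744] v=[-1.8524]
Step 19: x=[2.5944] v=[-1.7998]
Step 20: x=[2.4215] v=[-1.7292]
Step 21: x=[2.2574] v=[-1.6414]
Step 22: x=[2.1037] v=[-1.5371]
Step 23: x=[1.9620] v=[-1.4175]
Step 24: x=[1.8336] v=[-1.2837]
Step 25: x=[1.7199] v=[-1.1371]
Step 26: x=[1.6220] v=[-0.9791]
Step 27: x=[1.5409] v=[-0.8113]
Step 28: x=[1.4774] v=[-0.6354]
Step 29: x=[1.4321] v=[-0.4531]
Step 30: x=[1.4055] v=[-0.2663]
Step 31: x=[1.3978] v=[-0.0769]
Step 32: x=[1.4091] v=[0.1133]
First v>=0 after going negative at step 32, time=3.2000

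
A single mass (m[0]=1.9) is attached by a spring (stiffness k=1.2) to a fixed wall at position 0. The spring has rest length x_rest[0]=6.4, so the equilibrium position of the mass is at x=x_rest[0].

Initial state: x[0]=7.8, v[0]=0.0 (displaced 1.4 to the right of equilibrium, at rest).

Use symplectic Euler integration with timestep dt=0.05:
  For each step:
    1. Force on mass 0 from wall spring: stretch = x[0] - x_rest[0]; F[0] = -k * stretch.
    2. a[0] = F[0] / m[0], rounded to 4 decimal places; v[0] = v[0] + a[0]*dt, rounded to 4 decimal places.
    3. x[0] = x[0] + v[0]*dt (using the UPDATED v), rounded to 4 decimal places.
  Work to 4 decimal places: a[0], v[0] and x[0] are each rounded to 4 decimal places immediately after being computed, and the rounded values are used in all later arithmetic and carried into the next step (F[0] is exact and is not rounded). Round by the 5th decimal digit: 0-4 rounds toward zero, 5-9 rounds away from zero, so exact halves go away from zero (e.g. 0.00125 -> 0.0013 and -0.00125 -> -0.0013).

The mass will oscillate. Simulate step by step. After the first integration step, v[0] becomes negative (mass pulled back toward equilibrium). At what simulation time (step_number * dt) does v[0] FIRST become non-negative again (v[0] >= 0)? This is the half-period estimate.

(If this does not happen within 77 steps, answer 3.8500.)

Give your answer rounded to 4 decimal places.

Step 0: x=[7.8000] v=[0.0000]
Step 1: x=[7.7978] v=[-0.0442]
Step 2: x=[7.7934] v=[-0.0883]
Step 3: x=[7.7868] v=[-0.1323]
Step 4: x=[7.7780] v=[-0.1761]
Step 5: x=[7.7670] v=[-0.2196]
Step 6: x=[7.7539] v=[-0.2628]
Step 7: x=[7.7386] v=[-0.3056]
Step 8: x=[7.7212] v=[-0.3479]
Step 9: x=[7.7017] v=[-0.3896]
Step 10: x=[7.6802] v=[-0.4307]
Step 11: x=[7.6566] v=[-0.4711]
Step 12: x=[7.6311] v=[-0.5108]
Step 13: x=[7.6036] v=[-0.5497]
Step 14: x=[7.5742] v=[-0.5877]
Step 15: x=[7.5430] v=[-0.6248]
Step 16: x=[7.5100] v=[-0.6609]
Step 17: x=[7.4752] v=[-0.6960]
Step 18: x=[7.4387] v=[-0.7300]
Step 19: x=[7.4006] v=[-0.7628]
Step 20: x=[7.3609] v=[-0.7944]
Step 21: x=[7.3197] v=[-0.8247]
Step 22: x=[7.2770] v=[-0.8537]
Step 23: x=[7.2329] v=[-0.8814]
Step 24: x=[7.1875] v=[-0.9077]
Step 25: x=[7.1409] v=[-0.9326]
Step 26: x=[7.0931] v=[-0.9560]
Step 27: x=[7.0442] v=[-0.9779]
Step 28: x=[6.9943] v=[-0.9982]
Step 29: x=[6.9435] v=[-1.0170]
Step 30: x=[6.8918] v=[-1.0342]
Step 31: x=[6.8393] v=[-1.0497]
Step 32: x=[6.7861] v=[-1.0636]
Step 33: x=[6.7323] v=[-1.0758]
Step 34: x=[6.6780] v=[-1.0863]
Step 35: x=[6.6232] v=[-1.0951]
Step 36: x=[6.5681] v=[-1.1022]
Step 37: x=[6.5127] v=[-1.1075]
Step 38: x=[6.4571] v=[-1.1111]
Step 39: x=[6.4015] v=[-1.1129]
Step 40: x=[6.3459] v=[-1.1129]
Step 41: x=[6.2903] v=[-1.1112]
Step 42: x=[6.2349] v=[-1.1077]
Step 43: x=[6.1798] v=[-1.1025]
Step 44: x=[6.1250] v=[-1.0955]
Step 45: x=[6.0707] v=[-1.0868]
Step 46: x=[6.0169] v=[-1.0764]
Step 47: x=[5.9637] v=[-1.0643]
Step 48: x=[5.9112] v=[-1.0505]
Step 49: x=[5.8594] v=[-1.0351]
Step 50: x=[5.8085] v=[-1.0180]
Step 51: x=[5.7585] v=[-0.9993]
Step 52: x=[5.7096] v=[-0.9790]
Step 53: x=[5.6617] v=[-0.9572]
Step 54: x=[5.6150] v=[-0.9339]
Step 55: x=[5.5695] v=[-0.9091]
Step 56: x=[5.5254] v=[-0.8829]
Step 57: x=[5.4826] v=[-0.8553]
Step 58: x=[5.4413] v=[-0.8263]
Step 59: x=[5.4015] v=[-0.7960]
Step 60: x=[5.3633] v=[-0.7645]
Step 61: x=[5.3267] v=[-0.7318]
Step 62: x=[5.2918] v=[-0.6979]
Step 63: x=[5.2587] v=[-0.6629]
Step 64: x=[5.2274] v=[-0.6269]
Step 65: x=[5.1979] v=[-0.5899]
Step 66: x=[5.1703] v=[-0.5519]
Step 67: x=[5.1446] v=[-0.5131]
Step 68: x=[5.1209] v=[-0.4735]
Step 69: x=[5.0992] v=[-0.4331]
Step 70: x=[5.0796] v=[-0.3920]
Step 71: x=[5.0621] v=[-0.3503]
Step 72: x=[5.0467] v=[-0.3081]
Step 73: x=[5.0334] v=[-0.2654]
Step 74: x=[5.0223] v=[-0.2222]
Step 75: x=[5.0134] v=[-0.1787]
Step 76: x=[5.0067] v=[-0.1349]
Step 77: x=[5.0022] v=[-0.0909]
v[0] did not become non-negative within 77 steps; using fallback time=3.8500

Answer: 3.8500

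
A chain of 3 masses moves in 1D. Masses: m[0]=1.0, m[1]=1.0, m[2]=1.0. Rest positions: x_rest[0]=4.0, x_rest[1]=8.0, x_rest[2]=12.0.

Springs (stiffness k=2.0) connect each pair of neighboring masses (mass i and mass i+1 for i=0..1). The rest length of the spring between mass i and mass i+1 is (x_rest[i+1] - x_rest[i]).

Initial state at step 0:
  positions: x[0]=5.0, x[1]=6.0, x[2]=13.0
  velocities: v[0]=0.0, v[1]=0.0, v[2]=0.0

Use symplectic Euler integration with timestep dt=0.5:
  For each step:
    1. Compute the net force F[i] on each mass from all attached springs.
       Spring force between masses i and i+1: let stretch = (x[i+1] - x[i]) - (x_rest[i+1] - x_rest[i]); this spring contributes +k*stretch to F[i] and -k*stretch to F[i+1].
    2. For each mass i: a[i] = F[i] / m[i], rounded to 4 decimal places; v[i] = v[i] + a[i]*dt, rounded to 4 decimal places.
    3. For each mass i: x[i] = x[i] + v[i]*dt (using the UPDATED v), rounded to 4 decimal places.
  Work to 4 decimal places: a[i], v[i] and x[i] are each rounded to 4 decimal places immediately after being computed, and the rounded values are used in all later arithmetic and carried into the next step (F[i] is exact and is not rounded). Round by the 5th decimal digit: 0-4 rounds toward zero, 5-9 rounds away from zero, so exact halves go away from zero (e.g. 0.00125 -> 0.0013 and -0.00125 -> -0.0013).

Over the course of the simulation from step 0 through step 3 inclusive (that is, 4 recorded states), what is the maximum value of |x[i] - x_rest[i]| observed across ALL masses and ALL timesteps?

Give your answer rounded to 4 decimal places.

Answer: 2.5000

Derivation:
Step 0: x=[5.0000 6.0000 13.0000] v=[0.0000 0.0000 0.0000]
Step 1: x=[3.5000 9.0000 11.5000] v=[-3.0000 6.0000 -3.0000]
Step 2: x=[2.7500 10.5000 10.7500] v=[-1.5000 3.0000 -1.5000]
Step 3: x=[3.8750 8.2500 11.8750] v=[2.2500 -4.5000 2.2500]
Max displacement = 2.5000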